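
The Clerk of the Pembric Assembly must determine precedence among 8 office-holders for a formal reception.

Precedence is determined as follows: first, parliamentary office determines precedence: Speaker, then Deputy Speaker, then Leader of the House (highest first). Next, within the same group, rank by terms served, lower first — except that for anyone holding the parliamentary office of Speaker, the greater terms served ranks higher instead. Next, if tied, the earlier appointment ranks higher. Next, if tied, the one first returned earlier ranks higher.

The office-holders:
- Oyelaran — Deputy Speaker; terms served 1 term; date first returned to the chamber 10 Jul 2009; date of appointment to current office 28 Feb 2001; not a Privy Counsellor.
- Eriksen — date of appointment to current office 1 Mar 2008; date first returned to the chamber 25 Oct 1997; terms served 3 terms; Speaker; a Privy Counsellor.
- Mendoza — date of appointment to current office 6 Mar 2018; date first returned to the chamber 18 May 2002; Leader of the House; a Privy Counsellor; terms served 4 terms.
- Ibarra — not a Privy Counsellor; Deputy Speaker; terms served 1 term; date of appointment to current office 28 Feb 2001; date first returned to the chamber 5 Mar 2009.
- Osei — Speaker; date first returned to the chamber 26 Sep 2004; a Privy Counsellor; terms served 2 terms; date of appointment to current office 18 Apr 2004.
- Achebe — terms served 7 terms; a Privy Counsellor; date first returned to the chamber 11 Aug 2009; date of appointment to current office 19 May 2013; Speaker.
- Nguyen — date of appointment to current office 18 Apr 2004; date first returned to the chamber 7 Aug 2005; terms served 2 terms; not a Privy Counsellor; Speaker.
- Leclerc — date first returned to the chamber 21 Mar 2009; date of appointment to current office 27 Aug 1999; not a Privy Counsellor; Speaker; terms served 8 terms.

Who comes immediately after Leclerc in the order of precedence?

Achebe

By parliamentary office: Leclerc, Achebe, Eriksen, Osei and Nguyen (Speaker); then Ibarra and Oyelaran (Deputy Speaker); then Mendoza (Leader of the House).
Among Leclerc, Achebe, Eriksen, Osei and Nguyen, by terms served (higher first) (reversed rule for this group): Leclerc (8 terms) before Achebe (7 terms) before Eriksen (3 terms) before Osei and Nguyen (2 terms).
Osei and Nguyen both have date of appointment to current office 18 Apr 2004, so the next rule applies.
Among Osei and Nguyen, by date first returned to the chamber (earlier first): Osei (26 Sep 2004) before Nguyen (7 Aug 2005).
Ibarra and Oyelaran both have terms served 1 term, so the next rule applies.
Ibarra and Oyelaran both have date of appointment to current office 28 Feb 2001, so the next rule applies.
Among Ibarra and Oyelaran, by date first returned to the chamber (earlier first): Ibarra (5 Mar 2009) before Oyelaran (10 Jul 2009).
Order: Leclerc, Achebe, Eriksen, Osei, Nguyen, Ibarra, Oyelaran, Mendoza.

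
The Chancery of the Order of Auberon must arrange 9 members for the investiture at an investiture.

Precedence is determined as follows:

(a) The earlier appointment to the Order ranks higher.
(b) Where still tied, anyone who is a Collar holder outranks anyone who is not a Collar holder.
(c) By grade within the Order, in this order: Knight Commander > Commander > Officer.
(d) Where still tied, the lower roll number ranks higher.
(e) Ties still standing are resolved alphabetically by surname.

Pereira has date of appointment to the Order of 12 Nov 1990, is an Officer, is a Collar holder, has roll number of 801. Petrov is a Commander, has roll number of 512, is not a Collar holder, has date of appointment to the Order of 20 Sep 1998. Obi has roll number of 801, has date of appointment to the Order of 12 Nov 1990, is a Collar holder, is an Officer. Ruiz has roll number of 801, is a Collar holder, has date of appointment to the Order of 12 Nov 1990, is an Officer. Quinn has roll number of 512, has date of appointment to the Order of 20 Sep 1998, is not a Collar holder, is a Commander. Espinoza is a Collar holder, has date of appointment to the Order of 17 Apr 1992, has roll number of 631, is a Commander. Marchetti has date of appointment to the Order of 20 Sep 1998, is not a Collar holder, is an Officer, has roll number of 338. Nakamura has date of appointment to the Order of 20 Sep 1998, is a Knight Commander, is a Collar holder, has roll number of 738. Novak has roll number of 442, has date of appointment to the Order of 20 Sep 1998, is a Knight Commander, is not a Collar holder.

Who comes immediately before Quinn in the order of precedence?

Petrov

By date of appointment to the Order (earlier first): Obi, Pereira and Ruiz (each 12 Nov 1990); then Espinoza (17 Apr 1992); then Nakamura, Novak, Petrov, Quinn and Marchetti (each 20 Sep 1998).
Obi, Pereira and Ruiz are each a Collar holder, so the next rule applies.
Obi, Pereira and Ruiz are each Officer, so the next rule applies.
Obi, Pereira and Ruiz all have roll number 801, so the next rule applies.
Among Obi, Pereira and Ruiz, alphabetically by surname: Obi before Pereira before Ruiz.
Among Nakamura, Novak, Petrov, Quinn and Marchetti, a Collar holder before not a Collar holder: Nakamura (a Collar holder) before Novak, Petrov, Quinn and Marchetti (not a Collar holder).
Among Novak, Petrov, Quinn and Marchetti, by grade within the Order: Novak (Knight Commander) before Petrov and Quinn (Commander) before Marchetti (Officer).
Petrov and Quinn both have roll number 512, so the next rule applies.
Among Petrov and Quinn, alphabetically by surname: Petrov before Quinn.
Order: Obi, Pereira, Ruiz, Espinoza, Nakamura, Novak, Petrov, Quinn, Marchetti.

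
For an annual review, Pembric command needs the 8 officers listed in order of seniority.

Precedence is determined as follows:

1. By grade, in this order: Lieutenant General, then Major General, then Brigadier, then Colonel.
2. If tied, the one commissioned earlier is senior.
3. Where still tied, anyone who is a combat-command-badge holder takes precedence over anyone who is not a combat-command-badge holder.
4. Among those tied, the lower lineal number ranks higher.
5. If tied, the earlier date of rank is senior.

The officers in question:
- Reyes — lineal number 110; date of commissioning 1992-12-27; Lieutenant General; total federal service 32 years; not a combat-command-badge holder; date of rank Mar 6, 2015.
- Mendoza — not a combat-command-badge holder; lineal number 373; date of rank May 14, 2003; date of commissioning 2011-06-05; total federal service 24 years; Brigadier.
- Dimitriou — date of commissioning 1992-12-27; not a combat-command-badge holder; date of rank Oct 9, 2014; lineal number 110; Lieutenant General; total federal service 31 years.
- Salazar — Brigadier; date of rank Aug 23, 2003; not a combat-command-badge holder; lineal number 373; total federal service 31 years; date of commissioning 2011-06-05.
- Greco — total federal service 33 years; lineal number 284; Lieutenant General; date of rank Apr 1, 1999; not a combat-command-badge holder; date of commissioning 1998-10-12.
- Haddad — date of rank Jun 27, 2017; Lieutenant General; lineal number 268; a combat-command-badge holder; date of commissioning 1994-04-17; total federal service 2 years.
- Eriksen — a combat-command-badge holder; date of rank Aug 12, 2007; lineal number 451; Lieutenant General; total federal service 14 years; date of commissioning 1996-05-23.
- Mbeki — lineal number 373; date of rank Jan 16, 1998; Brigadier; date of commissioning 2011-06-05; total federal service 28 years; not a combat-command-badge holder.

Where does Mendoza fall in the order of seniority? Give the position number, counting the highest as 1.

7

By grade: Dimitriou, Reyes, Haddad, Eriksen and Greco (Lieutenant General); then Mbeki, Mendoza and Salazar (Brigadier).
Among Dimitriou, Reyes, Haddad, Eriksen and Greco, by date of commissioning (earlier first): Dimitriou and Reyes (1992-12-27) before Haddad (1994-04-17) before Eriksen (1996-05-23) before Greco (1998-10-12).
Dimitriou and Reyes are each not a combat-command-badge holder, so the next rule applies.
Dimitriou and Reyes both have lineal number 110, so the next rule applies.
Among Dimitriou and Reyes, by date of rank (earlier first): Dimitriou (Oct 9, 2014) before Reyes (Mar 6, 2015).
Mbeki, Mendoza and Salazar all have date of commissioning 2011-06-05, so the next rule applies.
Mbeki, Mendoza and Salazar are each not a combat-command-badge holder, so the next rule applies.
Mbeki, Mendoza and Salazar all have lineal number 373, so the next rule applies.
Among Mbeki, Mendoza and Salazar, by date of rank (earlier first): Mbeki (Jan 16, 1998) before Mendoza (May 14, 2003) before Salazar (Aug 23, 2003).
Order: Dimitriou, Reyes, Haddad, Eriksen, Greco, Mbeki, Mendoza, Salazar. So position 7.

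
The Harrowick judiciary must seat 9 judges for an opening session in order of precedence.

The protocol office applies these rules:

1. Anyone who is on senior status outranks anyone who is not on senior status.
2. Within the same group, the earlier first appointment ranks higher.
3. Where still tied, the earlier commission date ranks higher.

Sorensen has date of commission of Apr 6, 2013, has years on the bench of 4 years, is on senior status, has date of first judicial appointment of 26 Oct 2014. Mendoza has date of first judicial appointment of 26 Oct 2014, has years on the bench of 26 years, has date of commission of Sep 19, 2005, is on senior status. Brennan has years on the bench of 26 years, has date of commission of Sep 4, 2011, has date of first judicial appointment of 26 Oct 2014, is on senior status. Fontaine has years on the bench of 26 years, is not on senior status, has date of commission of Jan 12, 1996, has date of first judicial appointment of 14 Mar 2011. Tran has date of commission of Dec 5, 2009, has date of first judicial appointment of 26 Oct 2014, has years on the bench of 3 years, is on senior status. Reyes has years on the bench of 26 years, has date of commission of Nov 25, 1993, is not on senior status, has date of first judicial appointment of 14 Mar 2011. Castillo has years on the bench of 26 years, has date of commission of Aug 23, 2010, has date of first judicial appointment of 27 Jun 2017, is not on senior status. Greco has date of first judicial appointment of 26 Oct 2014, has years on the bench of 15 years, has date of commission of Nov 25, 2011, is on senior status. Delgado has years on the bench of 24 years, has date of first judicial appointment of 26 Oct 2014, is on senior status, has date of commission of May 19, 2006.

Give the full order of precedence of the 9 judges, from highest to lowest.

Mendoza, Delgado, Tran, Brennan, Greco, Sorensen, Reyes, Fontaine, Castillo

By the first rule: Mendoza, Delgado, Tran, Brennan, Greco and Sorensen (each on senior status); then Reyes, Fontaine and Castillo (each not on senior status).
Mendoza, Delgado, Tran, Brennan, Greco and Sorensen all have date of first judicial appointment 26 Oct 2014, so the next rule applies.
Among Mendoza, Delgado, Tran, Brennan, Greco and Sorensen, by date of commission (earlier first): Mendoza (Sep 19, 2005) before Delgado (May 19, 2006) before Tran (Dec 5, 2009) before Brennan (Sep 4, 2011) before Greco (Nov 25, 2011) before Sorensen (Apr 6, 2013).
Among Reyes, Fontaine and Castillo, by date of first judicial appointment (earlier first): Reyes and Fontaine (14 Mar 2011) before Castillo (27 Jun 2017).
Among Reyes and Fontaine, by date of commission (earlier first): Reyes (Nov 25, 1993) before Fontaine (Jan 12, 1996).
Full order: Mendoza, Delgado, Tran, Brennan, Greco, Sorensen, Reyes, Fontaine, Castillo.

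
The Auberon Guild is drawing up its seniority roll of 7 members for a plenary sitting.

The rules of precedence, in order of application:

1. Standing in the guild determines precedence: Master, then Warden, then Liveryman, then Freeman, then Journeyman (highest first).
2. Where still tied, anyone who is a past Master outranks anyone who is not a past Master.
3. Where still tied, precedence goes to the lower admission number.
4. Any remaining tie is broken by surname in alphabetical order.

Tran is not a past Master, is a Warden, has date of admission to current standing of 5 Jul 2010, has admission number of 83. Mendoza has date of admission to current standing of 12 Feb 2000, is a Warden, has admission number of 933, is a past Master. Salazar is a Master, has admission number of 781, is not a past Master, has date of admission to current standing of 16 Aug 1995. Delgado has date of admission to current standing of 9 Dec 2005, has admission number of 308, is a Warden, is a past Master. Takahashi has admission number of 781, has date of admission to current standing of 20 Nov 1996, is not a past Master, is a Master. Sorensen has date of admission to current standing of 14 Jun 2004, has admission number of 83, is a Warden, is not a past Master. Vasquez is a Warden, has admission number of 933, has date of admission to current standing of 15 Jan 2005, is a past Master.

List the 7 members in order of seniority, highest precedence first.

By standing in the guild: Salazar and Takahashi (Master); then Delgado, Mendoza, Vasquez, Sorensen and Tran (Warden).
Salazar and Takahashi are each not a past Master, so the next rule applies.
Salazar and Takahashi both have admission number 781, so the next rule applies.
Among Salazar and Takahashi, alphabetically by surname: Salazar before Takahashi.
Among Delgado, Mendoza, Vasquez, Sorensen and Tran, a past Master before not a past Master: Delgado, Mendoza and Vasquez (a past Master) before Sorensen and Tran (not a past Master).
Among Delgado, Mendoza and Vasquez, by admission number (lower first): Delgado (308) before Mendoza and Vasquez (933).
Among Mendoza and Vasquez, alphabetically by surname: Mendoza before Vasquez.
Sorensen and Tran both have admission number 83, so the next rule applies.
Among Sorensen and Tran, alphabetically by surname: Sorensen before Tran.
Full order: Salazar, Takahashi, Delgado, Mendoza, Vasquez, Sorensen, Tran.

Salazar, Takahashi, Delgado, Mendoza, Vasquez, Sorensen, Tran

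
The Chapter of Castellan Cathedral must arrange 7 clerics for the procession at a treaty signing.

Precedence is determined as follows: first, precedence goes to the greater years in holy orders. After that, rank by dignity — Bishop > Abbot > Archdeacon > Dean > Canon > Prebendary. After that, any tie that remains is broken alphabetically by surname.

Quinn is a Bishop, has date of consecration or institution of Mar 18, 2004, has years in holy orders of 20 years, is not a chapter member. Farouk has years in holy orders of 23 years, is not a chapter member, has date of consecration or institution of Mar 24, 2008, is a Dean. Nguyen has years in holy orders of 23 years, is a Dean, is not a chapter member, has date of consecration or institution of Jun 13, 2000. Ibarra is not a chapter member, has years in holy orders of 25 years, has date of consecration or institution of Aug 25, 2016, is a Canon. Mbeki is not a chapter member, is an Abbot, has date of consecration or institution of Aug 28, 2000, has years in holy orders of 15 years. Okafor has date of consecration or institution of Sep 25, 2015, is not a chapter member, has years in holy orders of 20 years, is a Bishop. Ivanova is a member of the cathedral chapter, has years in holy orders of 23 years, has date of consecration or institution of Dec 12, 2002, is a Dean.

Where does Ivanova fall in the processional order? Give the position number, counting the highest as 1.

3

By years in holy orders (higher first): Ibarra (25 years); then Farouk, Ivanova and Nguyen (each 23 years); then Okafor and Quinn (both 20 years); then Mbeki (15 years).
Farouk, Ivanova and Nguyen are each Dean, so the next rule applies.
Among Farouk, Ivanova and Nguyen, alphabetically by surname: Farouk before Ivanova before Nguyen.
Okafor and Quinn are each Bishop, so the next rule applies.
Among Okafor and Quinn, alphabetically by surname: Okafor before Quinn.
Order: Ibarra, Farouk, Ivanova, Nguyen, Okafor, Quinn, Mbeki. So position 3.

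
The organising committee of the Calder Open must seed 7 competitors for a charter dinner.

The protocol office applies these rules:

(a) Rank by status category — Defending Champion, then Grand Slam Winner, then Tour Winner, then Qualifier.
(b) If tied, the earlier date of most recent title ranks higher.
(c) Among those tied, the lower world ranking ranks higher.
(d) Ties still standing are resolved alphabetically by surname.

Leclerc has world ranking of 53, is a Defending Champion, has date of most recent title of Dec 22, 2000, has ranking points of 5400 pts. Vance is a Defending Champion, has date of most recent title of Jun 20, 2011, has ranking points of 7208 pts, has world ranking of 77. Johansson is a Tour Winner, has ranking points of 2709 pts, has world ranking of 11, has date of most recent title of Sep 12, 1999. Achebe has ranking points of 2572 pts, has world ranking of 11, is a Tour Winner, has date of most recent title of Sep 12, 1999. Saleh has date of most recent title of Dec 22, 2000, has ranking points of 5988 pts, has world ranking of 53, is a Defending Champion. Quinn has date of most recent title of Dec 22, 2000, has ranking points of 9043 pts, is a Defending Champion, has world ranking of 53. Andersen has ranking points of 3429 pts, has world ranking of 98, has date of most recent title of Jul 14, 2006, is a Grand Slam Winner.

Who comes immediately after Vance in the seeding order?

Andersen

By status category: Leclerc, Quinn, Saleh and Vance (Defending Champion); then Andersen (Grand Slam Winner); then Achebe and Johansson (Tour Winner).
Among Leclerc, Quinn, Saleh and Vance, by date of most recent title (earlier first): Leclerc, Quinn and Saleh (Dec 22, 2000) before Vance (Jun 20, 2011).
Leclerc, Quinn and Saleh all have world ranking 53, so the next rule applies.
Among Leclerc, Quinn and Saleh, alphabetically by surname: Leclerc before Quinn before Saleh.
Achebe and Johansson both have date of most recent title Sep 12, 1999, so the next rule applies.
Achebe and Johansson both have world ranking 11, so the next rule applies.
Among Achebe and Johansson, alphabetically by surname: Achebe before Johansson.
Order: Leclerc, Quinn, Saleh, Vance, Andersen, Achebe, Johansson.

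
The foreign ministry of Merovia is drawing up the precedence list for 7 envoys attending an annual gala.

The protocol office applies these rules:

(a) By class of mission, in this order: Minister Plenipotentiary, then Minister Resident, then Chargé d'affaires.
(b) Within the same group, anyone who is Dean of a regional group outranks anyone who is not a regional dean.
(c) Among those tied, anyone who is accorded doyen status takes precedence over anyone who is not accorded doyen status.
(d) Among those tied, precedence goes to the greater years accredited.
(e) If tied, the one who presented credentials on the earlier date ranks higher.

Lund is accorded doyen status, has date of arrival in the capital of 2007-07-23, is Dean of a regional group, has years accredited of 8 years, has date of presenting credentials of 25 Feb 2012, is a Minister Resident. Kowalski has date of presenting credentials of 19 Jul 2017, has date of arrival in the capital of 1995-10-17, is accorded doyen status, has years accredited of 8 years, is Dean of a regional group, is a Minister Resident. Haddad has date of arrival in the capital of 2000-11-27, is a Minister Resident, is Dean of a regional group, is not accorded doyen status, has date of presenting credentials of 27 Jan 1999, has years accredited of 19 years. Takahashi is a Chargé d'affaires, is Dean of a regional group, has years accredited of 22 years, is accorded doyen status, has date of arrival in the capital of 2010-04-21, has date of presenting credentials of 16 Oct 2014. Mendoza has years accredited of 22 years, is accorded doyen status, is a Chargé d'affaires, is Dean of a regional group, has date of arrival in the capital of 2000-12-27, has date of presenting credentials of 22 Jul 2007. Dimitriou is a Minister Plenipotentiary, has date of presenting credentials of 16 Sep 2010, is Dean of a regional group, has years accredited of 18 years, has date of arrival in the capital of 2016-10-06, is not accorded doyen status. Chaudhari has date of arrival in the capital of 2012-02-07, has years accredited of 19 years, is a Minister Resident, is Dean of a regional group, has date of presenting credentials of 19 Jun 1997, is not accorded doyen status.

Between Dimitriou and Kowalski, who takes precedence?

Dimitriou

By class of mission: Dimitriou (Minister Plenipotentiary); then Lund, Kowalski, Chaudhari and Haddad (Minister Resident); then Mendoza and Takahashi (Chargé d'affaires).
Lund, Kowalski, Chaudhari and Haddad are each Dean of a regional group, so the next rule applies.
Among Lund, Kowalski, Chaudhari and Haddad, accorded doyen status before not accorded doyen status: Lund and Kowalski (accorded doyen status) before Chaudhari and Haddad (not accorded doyen status).
Lund and Kowalski both have years accredited 8 years, so the next rule applies.
Among Lund and Kowalski, by date of presenting credentials (earlier first): Lund (25 Feb 2012) before Kowalski (19 Jul 2017).
Chaudhari and Haddad both have years accredited 19 years, so the next rule applies.
Among Chaudhari and Haddad, by date of presenting credentials (earlier first): Chaudhari (19 Jun 1997) before Haddad (27 Jan 1999).
Mendoza and Takahashi are each Dean of a regional group, so the next rule applies.
Mendoza and Takahashi are each accorded doyen status, so the next rule applies.
Mendoza and Takahashi both have years accredited 22 years, so the next rule applies.
Among Mendoza and Takahashi, by date of presenting credentials (earlier first): Mendoza (22 Jul 2007) before Takahashi (16 Oct 2014).
So Dimitriou takes precedence.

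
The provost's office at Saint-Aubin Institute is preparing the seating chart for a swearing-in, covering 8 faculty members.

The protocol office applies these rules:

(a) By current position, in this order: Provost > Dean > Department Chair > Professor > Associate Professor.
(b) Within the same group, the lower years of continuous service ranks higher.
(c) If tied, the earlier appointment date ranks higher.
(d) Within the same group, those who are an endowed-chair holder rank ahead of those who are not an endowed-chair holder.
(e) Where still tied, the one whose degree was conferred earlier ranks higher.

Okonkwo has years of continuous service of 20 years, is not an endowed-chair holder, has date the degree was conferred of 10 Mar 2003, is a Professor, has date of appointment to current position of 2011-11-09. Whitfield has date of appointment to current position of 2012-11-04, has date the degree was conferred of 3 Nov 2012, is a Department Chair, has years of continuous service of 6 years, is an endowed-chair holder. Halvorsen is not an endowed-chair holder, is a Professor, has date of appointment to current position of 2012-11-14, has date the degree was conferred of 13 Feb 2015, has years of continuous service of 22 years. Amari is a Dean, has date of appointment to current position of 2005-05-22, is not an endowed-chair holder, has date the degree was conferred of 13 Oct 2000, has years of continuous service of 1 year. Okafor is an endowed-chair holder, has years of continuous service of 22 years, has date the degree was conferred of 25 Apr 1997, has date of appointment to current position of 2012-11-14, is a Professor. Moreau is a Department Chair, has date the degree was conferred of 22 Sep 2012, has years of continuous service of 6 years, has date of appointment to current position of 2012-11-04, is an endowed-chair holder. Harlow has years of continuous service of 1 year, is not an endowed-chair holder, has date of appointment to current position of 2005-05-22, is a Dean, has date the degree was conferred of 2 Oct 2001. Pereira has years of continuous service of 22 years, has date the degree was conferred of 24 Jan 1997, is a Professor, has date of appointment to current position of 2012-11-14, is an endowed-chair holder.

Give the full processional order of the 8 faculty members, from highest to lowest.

By current position: Amari and Harlow (Dean); then Moreau and Whitfield (Department Chair); then Okonkwo, Pereira, Okafor and Halvorsen (Professor).
Amari and Harlow both have years of continuous service 1 year, so the next rule applies.
Amari and Harlow both have date of appointment to current position 2005-05-22, so the next rule applies.
Amari and Harlow are each not an endowed-chair holder, so the next rule applies.
Among Amari and Harlow, by date the degree was conferred (earlier first): Amari (13 Oct 2000) before Harlow (2 Oct 2001).
Moreau and Whitfield both have years of continuous service 6 years, so the next rule applies.
Moreau and Whitfield both have date of appointment to current position 2012-11-04, so the next rule applies.
Moreau and Whitfield are each an endowed-chair holder, so the next rule applies.
Among Moreau and Whitfield, by date the degree was conferred (earlier first): Moreau (22 Sep 2012) before Whitfield (3 Nov 2012).
Among Okonkwo, Pereira, Okafor and Halvorsen, by years of continuous service (lower first): Okonkwo (20 years) before Pereira, Okafor and Halvorsen (22 years).
Pereira, Okafor and Halvorsen all have date of appointment to current position 2012-11-14, so the next rule applies.
Among Pereira, Okafor and Halvorsen, an endowed-chair holder before not an endowed-chair holder: Pereira and Okafor (an endowed-chair holder) before Halvorsen (not an endowed-chair holder).
Among Pereira and Okafor, by date the degree was conferred (earlier first): Pereira (24 Jan 1997) before Okafor (25 Apr 1997).
Full order: Amari, Harlow, Moreau, Whitfield, Okonkwo, Pereira, Okafor, Halvorsen.

Amari, Harlow, Moreau, Whitfield, Okonkwo, Pereira, Okafor, Halvorsen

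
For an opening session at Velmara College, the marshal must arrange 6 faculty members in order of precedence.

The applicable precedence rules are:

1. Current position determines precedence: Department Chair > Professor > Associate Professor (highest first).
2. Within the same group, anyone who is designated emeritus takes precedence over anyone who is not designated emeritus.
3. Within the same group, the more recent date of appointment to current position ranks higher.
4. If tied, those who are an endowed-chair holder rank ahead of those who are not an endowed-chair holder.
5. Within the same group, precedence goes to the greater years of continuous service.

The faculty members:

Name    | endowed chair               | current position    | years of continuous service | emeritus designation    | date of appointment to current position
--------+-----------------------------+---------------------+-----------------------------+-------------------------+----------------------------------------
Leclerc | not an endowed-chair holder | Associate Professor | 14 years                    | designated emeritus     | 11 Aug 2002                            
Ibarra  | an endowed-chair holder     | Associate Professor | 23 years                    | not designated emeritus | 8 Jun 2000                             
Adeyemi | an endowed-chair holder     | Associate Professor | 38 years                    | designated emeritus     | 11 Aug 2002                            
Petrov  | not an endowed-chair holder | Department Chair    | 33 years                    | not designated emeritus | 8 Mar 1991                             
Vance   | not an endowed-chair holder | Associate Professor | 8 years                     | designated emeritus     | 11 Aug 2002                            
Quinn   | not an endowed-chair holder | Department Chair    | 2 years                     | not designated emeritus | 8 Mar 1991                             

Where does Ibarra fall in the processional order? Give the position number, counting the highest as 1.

By current position: Petrov and Quinn (Department Chair); then Adeyemi, Leclerc, Vance and Ibarra (Associate Professor).
Petrov and Quinn are each not designated emeritus, so the next rule applies.
Petrov and Quinn both have date of appointment to current position 8 Mar 1991, so the next rule applies.
Petrov and Quinn are each not an endowed-chair holder, so the next rule applies.
Among Petrov and Quinn, by years of continuous service (higher first): Petrov (33 years) before Quinn (2 years).
Among Adeyemi, Leclerc, Vance and Ibarra, designated emeritus before not designated emeritus: Adeyemi, Leclerc and Vance (designated emeritus) before Ibarra (not designated emeritus).
Adeyemi, Leclerc and Vance all have date of appointment to current position 11 Aug 2002, so the next rule applies.
Among Adeyemi, Leclerc and Vance, an endowed-chair holder before not an endowed-chair holder: Adeyemi (an endowed-chair holder) before Leclerc and Vance (not an endowed-chair holder).
Among Leclerc and Vance, by years of continuous service (higher first): Leclerc (14 years) before Vance (8 years).
Order: Petrov, Quinn, Adeyemi, Leclerc, Vance, Ibarra. So position 6.

6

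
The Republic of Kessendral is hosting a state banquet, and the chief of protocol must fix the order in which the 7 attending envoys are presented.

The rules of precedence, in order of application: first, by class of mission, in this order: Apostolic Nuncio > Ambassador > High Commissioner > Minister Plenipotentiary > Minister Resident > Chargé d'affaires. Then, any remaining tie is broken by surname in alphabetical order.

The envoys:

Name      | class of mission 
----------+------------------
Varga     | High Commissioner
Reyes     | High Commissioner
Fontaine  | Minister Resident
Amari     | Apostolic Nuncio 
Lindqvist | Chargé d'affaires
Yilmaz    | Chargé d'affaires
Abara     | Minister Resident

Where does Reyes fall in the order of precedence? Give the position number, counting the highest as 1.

By class of mission: Amari (Apostolic Nuncio); then Reyes and Varga (High Commissioner); then Abara and Fontaine (Minister Resident); then Lindqvist and Yilmaz (Chargé d'affaires).
Among Reyes and Varga, alphabetically by surname: Reyes before Varga.
Among Abara and Fontaine, alphabetically by surname: Abara before Fontaine.
Among Lindqvist and Yilmaz, alphabetically by surname: Lindqvist before Yilmaz.
Order: Amari, Reyes, Varga, Abara, Fontaine, Lindqvist, Yilmaz. So position 2.

2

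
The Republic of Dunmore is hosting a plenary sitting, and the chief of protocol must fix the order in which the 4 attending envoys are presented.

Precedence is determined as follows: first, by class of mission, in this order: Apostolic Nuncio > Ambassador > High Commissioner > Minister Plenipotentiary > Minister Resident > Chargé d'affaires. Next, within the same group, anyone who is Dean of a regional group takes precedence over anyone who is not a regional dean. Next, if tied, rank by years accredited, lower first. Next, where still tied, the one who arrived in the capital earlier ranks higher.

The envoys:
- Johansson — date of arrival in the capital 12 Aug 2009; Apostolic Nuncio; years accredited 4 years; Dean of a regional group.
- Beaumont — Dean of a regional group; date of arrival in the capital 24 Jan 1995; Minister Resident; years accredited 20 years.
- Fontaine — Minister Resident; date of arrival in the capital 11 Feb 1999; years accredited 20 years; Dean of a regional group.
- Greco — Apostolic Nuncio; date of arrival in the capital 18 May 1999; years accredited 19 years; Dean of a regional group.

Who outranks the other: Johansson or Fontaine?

Johansson

By class of mission: Johansson and Greco (Apostolic Nuncio); then Beaumont and Fontaine (Minister Resident).
Johansson and Greco are each Dean of a regional group, so the next rule applies.
Among Johansson and Greco, by years accredited (lower first): Johansson (4 years) before Greco (19 years).
Beaumont and Fontaine are each Dean of a regional group, so the next rule applies.
Beaumont and Fontaine both have years accredited 20 years, so the next rule applies.
Among Beaumont and Fontaine, by date of arrival in the capital (earlier first): Beaumont (24 Jan 1995) before Fontaine (11 Feb 1999).
So Johansson takes precedence.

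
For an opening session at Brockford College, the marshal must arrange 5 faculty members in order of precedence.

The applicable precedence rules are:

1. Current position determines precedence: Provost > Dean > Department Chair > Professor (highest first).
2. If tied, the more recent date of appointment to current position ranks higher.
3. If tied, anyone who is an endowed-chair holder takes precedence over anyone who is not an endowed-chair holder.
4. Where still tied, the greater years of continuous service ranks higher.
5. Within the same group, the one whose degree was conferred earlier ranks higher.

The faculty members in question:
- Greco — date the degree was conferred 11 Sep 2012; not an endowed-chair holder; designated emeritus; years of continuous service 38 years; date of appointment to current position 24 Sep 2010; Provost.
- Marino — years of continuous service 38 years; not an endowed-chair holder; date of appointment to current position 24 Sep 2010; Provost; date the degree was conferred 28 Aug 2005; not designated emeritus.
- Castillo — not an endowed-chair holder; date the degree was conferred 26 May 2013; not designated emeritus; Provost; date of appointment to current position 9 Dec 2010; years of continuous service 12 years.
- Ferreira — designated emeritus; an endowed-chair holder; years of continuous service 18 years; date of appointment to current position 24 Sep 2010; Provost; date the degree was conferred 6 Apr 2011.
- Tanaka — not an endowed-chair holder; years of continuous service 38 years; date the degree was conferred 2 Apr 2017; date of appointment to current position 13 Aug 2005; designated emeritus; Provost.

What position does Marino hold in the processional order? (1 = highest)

By current position: Castillo, Ferreira, Marino, Greco and Tanaka (Provost).
Among Castillo, Ferreira, Marino, Greco and Tanaka, by date of appointment to current position (later first): Castillo (9 Dec 2010) before Ferreira, Marino and Greco (24 Sep 2010) before Tanaka (13 Aug 2005).
Among Ferreira, Marino and Greco, an endowed-chair holder before not an endowed-chair holder: Ferreira (an endowed-chair holder) before Marino and Greco (not an endowed-chair holder).
Marino and Greco both have years of continuous service 38 years, so the next rule applies.
Among Marino and Greco, by date the degree was conferred (earlier first): Marino (28 Aug 2005) before Greco (11 Sep 2012).
Order: Castillo, Ferreira, Marino, Greco, Tanaka. So position 3.

3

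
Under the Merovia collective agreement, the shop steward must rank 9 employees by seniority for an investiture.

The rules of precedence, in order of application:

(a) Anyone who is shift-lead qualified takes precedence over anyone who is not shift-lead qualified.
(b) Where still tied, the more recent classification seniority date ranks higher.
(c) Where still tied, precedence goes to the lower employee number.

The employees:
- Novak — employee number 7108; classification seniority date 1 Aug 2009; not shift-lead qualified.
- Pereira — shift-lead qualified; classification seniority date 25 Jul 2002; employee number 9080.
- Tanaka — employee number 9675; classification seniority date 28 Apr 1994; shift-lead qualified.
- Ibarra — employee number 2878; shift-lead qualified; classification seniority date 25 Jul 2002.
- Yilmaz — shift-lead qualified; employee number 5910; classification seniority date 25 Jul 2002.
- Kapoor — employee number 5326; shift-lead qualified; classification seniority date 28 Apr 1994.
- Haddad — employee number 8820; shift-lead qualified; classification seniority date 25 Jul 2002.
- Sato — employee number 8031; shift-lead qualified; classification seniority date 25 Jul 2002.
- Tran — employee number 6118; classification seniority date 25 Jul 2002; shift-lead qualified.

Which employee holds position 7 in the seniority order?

Kapoor

By the first rule: Ibarra, Yilmaz, Tran, Sato, Haddad, Pereira, Kapoor and Tanaka (each shift-lead qualified); then Novak (not shift-lead qualified).
Among Ibarra, Yilmaz, Tran, Sato, Haddad, Pereira, Kapoor and Tanaka, by classification seniority date (later first): Ibarra, Yilmaz, Tran, Sato, Haddad and Pereira (25 Jul 2002) before Kapoor and Tanaka (28 Apr 1994).
Among Ibarra, Yilmaz, Tran, Sato, Haddad and Pereira, by employee number (lower first): Ibarra (2878) before Yilmaz (5910) before Tran (6118) before Sato (8031) before Haddad (8820) before Pereira (9080).
Among Kapoor and Tanaka, by employee number (lower first): Kapoor (5326) before Tanaka (9675).
Order: Ibarra, Yilmaz, Tran, Sato, Haddad, Pereira, Kapoor, Tanaka, Novak.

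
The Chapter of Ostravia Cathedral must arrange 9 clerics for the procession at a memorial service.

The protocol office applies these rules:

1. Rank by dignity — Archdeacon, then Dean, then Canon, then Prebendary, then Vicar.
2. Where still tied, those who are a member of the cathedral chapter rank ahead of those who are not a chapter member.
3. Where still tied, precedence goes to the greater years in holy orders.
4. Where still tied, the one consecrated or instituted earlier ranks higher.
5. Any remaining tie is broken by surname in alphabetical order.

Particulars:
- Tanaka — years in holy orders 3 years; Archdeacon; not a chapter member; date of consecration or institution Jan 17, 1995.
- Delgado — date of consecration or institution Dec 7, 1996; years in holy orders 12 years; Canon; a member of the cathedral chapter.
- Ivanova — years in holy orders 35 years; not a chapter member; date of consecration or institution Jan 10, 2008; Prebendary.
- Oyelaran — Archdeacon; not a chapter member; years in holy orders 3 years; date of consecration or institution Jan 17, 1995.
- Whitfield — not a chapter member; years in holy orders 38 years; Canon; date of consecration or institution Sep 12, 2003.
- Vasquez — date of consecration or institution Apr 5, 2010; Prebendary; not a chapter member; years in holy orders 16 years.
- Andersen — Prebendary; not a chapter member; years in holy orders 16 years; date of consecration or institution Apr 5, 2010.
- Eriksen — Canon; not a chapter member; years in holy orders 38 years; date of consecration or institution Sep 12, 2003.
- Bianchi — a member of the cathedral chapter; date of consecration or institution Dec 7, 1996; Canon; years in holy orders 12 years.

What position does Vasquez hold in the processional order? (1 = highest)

9

By dignity: Oyelaran and Tanaka (Archdeacon); then Bianchi, Delgado, Eriksen and Whitfield (Canon); then Ivanova, Andersen and Vasquez (Prebendary).
Oyelaran and Tanaka are each not a chapter member, so the next rule applies.
Oyelaran and Tanaka both have years in holy orders 3 years, so the next rule applies.
Oyelaran and Tanaka both have date of consecration or institution Jan 17, 1995, so the next rule applies.
Among Oyelaran and Tanaka, alphabetically by surname: Oyelaran before Tanaka.
Among Bianchi, Delgado, Eriksen and Whitfield, a member of the cathedral chapter before not a chapter member: Bianchi and Delgado (a member of the cathedral chapter) before Eriksen and Whitfield (not a chapter member).
Bianchi and Delgado both have years in holy orders 12 years, so the next rule applies.
Bianchi and Delgado both have date of consecration or institution Dec 7, 1996, so the next rule applies.
Among Bianchi and Delgado, alphabetically by surname: Bianchi before Delgado.
Eriksen and Whitfield both have years in holy orders 38 years, so the next rule applies.
Eriksen and Whitfield both have date of consecration or institution Sep 12, 2003, so the next rule applies.
Among Eriksen and Whitfield, alphabetically by surname: Eriksen before Whitfield.
Ivanova, Andersen and Vasquez are each not a chapter member, so the next rule applies.
Among Ivanova, Andersen and Vasquez, by years in holy orders (higher first): Ivanova (35 years) before Andersen and Vasquez (16 years).
Andersen and Vasquez both have date of consecration or institution Apr 5, 2010, so the next rule applies.
Among Andersen and Vasquez, alphabetically by surname: Andersen before Vasquez.
Order: Oyelaran, Tanaka, Bianchi, Delgado, Eriksen, Whitfield, Ivanova, Andersen, Vasquez. So position 9.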